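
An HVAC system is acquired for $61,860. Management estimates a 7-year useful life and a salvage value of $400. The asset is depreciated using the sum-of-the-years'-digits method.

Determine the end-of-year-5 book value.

Depreciable base = $61,860 − $400 = $61,460.
Sum of the years' digits = 7+6+5+4+3+2+1 = 28.
Year 1: $61,460 × 7/28 = $15,365. Book value $46,495.
Year 2: $61,460 × 6/28 = $13,170. Book value $33,325.
Year 3: $61,460 × 5/28 = $10,975. Book value $22,350.
Year 4: $61,460 × 4/28 = $8,780. Book value $13,570.
Year 5: $61,460 × 3/28 = $6,585. Book value $6,985.

$6,985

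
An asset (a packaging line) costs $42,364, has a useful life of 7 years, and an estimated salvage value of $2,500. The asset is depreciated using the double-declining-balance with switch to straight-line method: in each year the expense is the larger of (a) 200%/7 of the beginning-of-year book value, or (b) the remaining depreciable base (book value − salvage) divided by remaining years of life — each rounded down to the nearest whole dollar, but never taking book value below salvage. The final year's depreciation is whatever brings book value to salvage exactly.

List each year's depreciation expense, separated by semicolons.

Depreciable base = $42,364 − $2,500 = $39,864.
Year 1: DB = ⌊$42,364 × 200%/7⌋ = $12,104; SL = ⌊$39,864/7⌋ = $5,694 → take DB $12,104. Book value $30,260.
Year 2: DB = ⌊$30,260 × 200%/7⌋ = $8,645; SL = ⌊$27,760/6⌋ = $4,626 → take DB $8,645. Book value $21,615.
Year 3: DB = ⌊$21,615 × 200%/7⌋ = $6,175; SL = ⌊$19,115/5⌋ = $3,823 → take DB $6,175. Book value $15,440.
Year 4: DB = ⌊$15,440 × 200%/7⌋ = $4,411; SL = ⌊$12,940/4⌋ = $3,235 → take DB $4,411. Book value $11,029.
Year 5: DB = ⌊$11,029 × 200%/7⌋ = $3,151; SL = ⌊$8,529/3⌋ = $2,843 → take DB $3,151. Book value $7,878.
Year 6: DB = ⌊$7,878 × 200%/7⌋ = $2,250; SL = ⌊$5,378/2⌋ = $2,689 → take SL $2,689. Book value $5,189.
Year 7 (final): $5,189 − $2,500 = $2,689. Book value $2,500.

$12,104; $8,645; $6,175; $4,411; $3,151; $2,689; $2,689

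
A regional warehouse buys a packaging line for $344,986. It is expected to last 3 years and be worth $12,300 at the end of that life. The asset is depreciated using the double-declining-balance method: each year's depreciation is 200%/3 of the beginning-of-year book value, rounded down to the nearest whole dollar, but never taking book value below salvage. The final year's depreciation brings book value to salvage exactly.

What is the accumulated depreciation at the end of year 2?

$306,654

Depreciable base = $344,986 − $12,300 = $332,686.
Year 1: ⌊$344,986 × 200%/3⌋ = $229,990. Book value $114,996.
Year 2: ⌊$114,996 × 200%/3⌋ = $76,664. Book value $38,332.
Accumulated through year 2 = $344,986 − $38,332 = $306,654.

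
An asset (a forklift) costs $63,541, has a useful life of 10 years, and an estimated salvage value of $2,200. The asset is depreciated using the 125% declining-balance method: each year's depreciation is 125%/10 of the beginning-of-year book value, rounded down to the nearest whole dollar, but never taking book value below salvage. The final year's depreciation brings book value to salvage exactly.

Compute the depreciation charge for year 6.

Depreciable base = $63,541 − $2,200 = $61,341.
Year 1: ⌊$63,541 × 125%/10⌋ = $7,942. Book value $55,599.
Year 2: ⌊$55,599 × 125%/10⌋ = $6,949. Book value $48,650.
Year 3: ⌊$48,650 × 125%/10⌋ = $6,081. Book value $42,569.
Year 4: ⌊$42,569 × 125%/10⌋ = $5,321. Book value $37,248.
Year 5: ⌊$37,248 × 125%/10⌋ = $4,656. Book value $32,592.
Year 6: ⌊$32,592 × 125%/10⌋ = $4,074. Book value $28,518.

$4,074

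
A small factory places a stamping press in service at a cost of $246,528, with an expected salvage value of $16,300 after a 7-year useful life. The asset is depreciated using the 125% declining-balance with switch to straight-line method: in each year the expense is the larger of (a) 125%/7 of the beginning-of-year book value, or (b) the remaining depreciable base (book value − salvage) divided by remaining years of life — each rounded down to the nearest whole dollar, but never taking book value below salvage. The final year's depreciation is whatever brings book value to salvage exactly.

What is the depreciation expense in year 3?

Depreciable base = $246,528 − $16,300 = $230,228.
Year 1: DB = ⌊$246,528 × 125%/7⌋ = $44,022; SL = ⌊$230,228/7⌋ = $32,889 → take DB $44,022. Book value $202,506.
Year 2: DB = ⌊$202,506 × 125%/7⌋ = $36,161; SL = ⌊$186,206/6⌋ = $31,034 → take DB $36,161. Book value $166,345.
Year 3: DB = ⌊$166,345 × 125%/7⌋ = $29,704; SL = ⌊$150,045/5⌋ = $30,009 → take SL $30,009. Book value $136,336.

$30,009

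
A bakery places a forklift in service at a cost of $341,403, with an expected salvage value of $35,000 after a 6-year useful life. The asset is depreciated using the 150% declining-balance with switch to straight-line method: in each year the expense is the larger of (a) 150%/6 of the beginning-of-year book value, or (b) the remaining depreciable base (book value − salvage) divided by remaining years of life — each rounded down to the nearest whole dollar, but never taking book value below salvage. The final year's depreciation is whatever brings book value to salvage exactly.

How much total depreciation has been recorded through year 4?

Depreciable base = $341,403 − $35,000 = $306,403.
Year 1: DB = ⌊$341,403 × 150%/6⌋ = $85,350; SL = ⌊$306,403/6⌋ = $51,067 → take DB $85,350. Book value $256,053.
Year 2: DB = ⌊$256,053 × 150%/6⌋ = $64,013; SL = ⌊$221,053/5⌋ = $44,210 → take DB $64,013. Book value $192,040.
Year 3: DB = ⌊$192,040 × 150%/6⌋ = $48,010; SL = ⌊$157,040/4⌋ = $39,260 → take DB $48,010. Book value $144,030.
Year 4: DB = ⌊$144,030 × 150%/6⌋ = $36,007; SL = ⌊$109,030/3⌋ = $36,343 → take SL $36,343. Book value $107,687.
Accumulated through year 4 = $341,403 − $107,687 = $233,716.

$233,716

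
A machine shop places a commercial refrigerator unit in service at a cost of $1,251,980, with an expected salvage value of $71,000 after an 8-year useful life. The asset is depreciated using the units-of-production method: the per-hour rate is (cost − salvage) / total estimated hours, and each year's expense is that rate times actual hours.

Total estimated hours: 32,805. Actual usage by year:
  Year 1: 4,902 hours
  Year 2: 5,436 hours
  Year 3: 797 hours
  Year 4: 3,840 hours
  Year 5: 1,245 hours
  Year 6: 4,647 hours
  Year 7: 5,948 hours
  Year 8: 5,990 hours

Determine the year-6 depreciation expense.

Depreciable base = $1,251,980 − $71,000 = $1,180,980.
Rate = $1,180,980 / 32,805 hours = $36 per hour.
Year 1: 4,902 × $36 = $176,472. Book value $1,075,508.
Year 2: 5,436 × $36 = $195,696. Book value $879,812.
Year 3: 797 × $36 = $28,692. Book value $851,120.
Year 4: 3,840 × $36 = $138,240. Book value $712,880.
Year 5: 1,245 × $36 = $44,820. Book value $668,060.
Year 6: 4,647 × $36 = $167,292. Book value $500,768.

$167,292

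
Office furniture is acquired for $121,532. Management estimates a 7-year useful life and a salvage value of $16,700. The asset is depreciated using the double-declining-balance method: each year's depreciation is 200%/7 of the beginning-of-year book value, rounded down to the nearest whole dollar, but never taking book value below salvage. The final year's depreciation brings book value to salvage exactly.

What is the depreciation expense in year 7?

Depreciable base = $121,532 − $16,700 = $104,832.
Year 1: ⌊$121,532 × 200%/7⌋ = $34,723. Book value $86,809.
Year 2: ⌊$86,809 × 200%/7⌋ = $24,802. Book value $62,007.
Year 3: ⌊$62,007 × 200%/7⌋ = $17,716. Book value $44,291.
Year 4: ⌊$44,291 × 200%/7⌋ = $12,654. Book value $31,637.
Year 5: ⌊$31,637 × 200%/7⌋ = $9,039. Book value $22,598.
Year 6: ⌊$22,598 × 200%/7⌋ = $6,456, capped at $5,898. Book value $16,700.
Year 7 (final): $16,700 − $16,700 = $0. Book value $16,700.

$0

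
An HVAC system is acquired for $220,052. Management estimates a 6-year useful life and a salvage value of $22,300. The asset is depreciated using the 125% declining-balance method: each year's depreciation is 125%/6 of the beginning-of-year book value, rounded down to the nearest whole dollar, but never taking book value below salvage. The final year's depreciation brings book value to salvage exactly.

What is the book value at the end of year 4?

$86,437

Depreciable base = $220,052 − $22,300 = $197,752.
Year 1: ⌊$220,052 × 125%/6⌋ = $45,844. Book value $174,208.
Year 2: ⌊$174,208 × 125%/6⌋ = $36,293. Book value $137,915.
Year 3: ⌊$137,915 × 125%/6⌋ = $28,732. Book value $109,183.
Year 4: ⌊$109,183 × 125%/6⌋ = $22,746. Book value $86,437.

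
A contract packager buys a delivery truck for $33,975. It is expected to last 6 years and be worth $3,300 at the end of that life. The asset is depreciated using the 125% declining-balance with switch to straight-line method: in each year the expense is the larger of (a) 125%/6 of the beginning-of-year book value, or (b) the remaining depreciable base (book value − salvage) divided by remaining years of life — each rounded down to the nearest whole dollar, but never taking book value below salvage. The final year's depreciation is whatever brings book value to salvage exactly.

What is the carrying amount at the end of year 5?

$7,799

Depreciable base = $33,975 − $3,300 = $30,675.
Year 1: DB = ⌊$33,975 × 125%/6⌋ = $7,078; SL = ⌊$30,675/6⌋ = $5,112 → take DB $7,078. Book value $26,897.
Year 2: DB = ⌊$26,897 × 125%/6⌋ = $5,603; SL = ⌊$23,597/5⌋ = $4,719 → take DB $5,603. Book value $21,294.
Year 3: DB = ⌊$21,294 × 125%/6⌋ = $4,436; SL = ⌊$17,994/4⌋ = $4,498 → take SL $4,498. Book value $16,796.
Year 4: DB = ⌊$16,796 × 125%/6⌋ = $3,499; SL = ⌊$13,496/3⌋ = $4,498 → take SL $4,498. Book value $12,298.
Year 5: DB = ⌊$12,298 × 125%/6⌋ = $2,562; SL = ⌊$8,998/2⌋ = $4,499 → take SL $4,499. Book value $7,799.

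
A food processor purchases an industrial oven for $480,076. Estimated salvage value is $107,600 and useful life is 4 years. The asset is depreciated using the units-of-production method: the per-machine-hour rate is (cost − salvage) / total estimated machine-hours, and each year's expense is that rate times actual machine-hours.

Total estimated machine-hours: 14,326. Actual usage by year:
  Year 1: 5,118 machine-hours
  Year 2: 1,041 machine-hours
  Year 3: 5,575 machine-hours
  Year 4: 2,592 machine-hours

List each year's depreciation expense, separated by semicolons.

$133,068; $27,066; $144,950; $67,392

Depreciable base = $480,076 − $107,600 = $372,476.
Rate = $372,476 / 14,326 machine-hours = $26 per machine-hour.
Year 1: 5,118 × $26 = $133,068. Book value $347,008.
Year 2: 1,041 × $26 = $27,066. Book value $319,942.
Year 3: 5,575 × $26 = $144,950. Book value $174,992.
Year 4: 2,592 × $26 = $67,392. Book value $107,600.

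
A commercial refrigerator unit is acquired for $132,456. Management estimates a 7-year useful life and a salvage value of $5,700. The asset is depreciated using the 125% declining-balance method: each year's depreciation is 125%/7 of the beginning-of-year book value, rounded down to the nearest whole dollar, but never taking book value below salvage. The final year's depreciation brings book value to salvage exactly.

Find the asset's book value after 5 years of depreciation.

$49,538

Depreciable base = $132,456 − $5,700 = $126,756.
Year 1: ⌊$132,456 × 125%/7⌋ = $23,652. Book value $108,804.
Year 2: ⌊$108,804 × 125%/7⌋ = $19,429. Book value $89,375.
Year 3: ⌊$89,375 × 125%/7⌋ = $15,959. Book value $73,416.
Year 4: ⌊$73,416 × 125%/7⌋ = $13,110. Book value $60,306.
Year 5: ⌊$60,306 × 125%/7⌋ = $10,768. Book value $49,538.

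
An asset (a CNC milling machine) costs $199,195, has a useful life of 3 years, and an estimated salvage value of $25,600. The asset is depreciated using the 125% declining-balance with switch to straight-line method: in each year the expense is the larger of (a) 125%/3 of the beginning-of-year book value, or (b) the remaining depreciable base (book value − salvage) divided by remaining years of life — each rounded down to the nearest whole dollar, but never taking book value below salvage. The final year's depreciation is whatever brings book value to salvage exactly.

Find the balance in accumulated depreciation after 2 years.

$131,412

Depreciable base = $199,195 − $25,600 = $173,595.
Year 1: DB = ⌊$199,195 × 125%/3⌋ = $82,997; SL = ⌊$173,595/3⌋ = $57,865 → take DB $82,997. Book value $116,198.
Year 2: DB = ⌊$116,198 × 125%/3⌋ = $48,415; SL = ⌊$90,598/2⌋ = $45,299 → take DB $48,415. Book value $67,783.
Accumulated through year 2 = $199,195 − $67,783 = $131,412.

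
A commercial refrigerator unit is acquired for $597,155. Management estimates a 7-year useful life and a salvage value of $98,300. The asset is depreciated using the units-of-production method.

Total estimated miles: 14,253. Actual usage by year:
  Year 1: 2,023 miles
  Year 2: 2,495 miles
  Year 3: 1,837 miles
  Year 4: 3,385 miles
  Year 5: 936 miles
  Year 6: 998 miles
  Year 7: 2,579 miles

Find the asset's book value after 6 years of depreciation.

Depreciable base = $597,155 − $98,300 = $498,855.
Rate = $498,855 / 14,253 miles = $35 per mile.
Year 1: 2,023 × $35 = $70,805. Book value $526,350.
Year 2: 2,495 × $35 = $87,325. Book value $439,025.
Year 3: 1,837 × $35 = $64,295. Book value $374,730.
Year 4: 3,385 × $35 = $118,475. Book value $256,255.
Year 5: 936 × $35 = $32,760. Book value $223,495.
Year 6: 998 × $35 = $34,930. Book value $188,565.

$188,565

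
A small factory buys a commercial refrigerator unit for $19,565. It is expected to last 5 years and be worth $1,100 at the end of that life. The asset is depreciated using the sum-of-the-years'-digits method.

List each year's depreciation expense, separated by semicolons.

Depreciable base = $19,565 − $1,100 = $18,465.
Sum of the years' digits = 5+4+3+2+1 = 15.
Year 1: $18,465 × 5/15 = $6,155. Book value $13,410.
Year 2: $18,465 × 4/15 = $4,924. Book value $8,486.
Year 3: $18,465 × 3/15 = $3,693. Book value $4,793.
Year 4: $18,465 × 2/15 = $2,462. Book value $2,331.
Year 5: $18,465 × 1/15 = $1,231. Book value $1,100.

$6,155; $4,924; $3,693; $2,462; $1,231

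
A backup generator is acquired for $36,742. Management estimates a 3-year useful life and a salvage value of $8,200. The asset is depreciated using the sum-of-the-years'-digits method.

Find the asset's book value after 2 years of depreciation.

Depreciable base = $36,742 − $8,200 = $28,542.
Sum of the years' digits = 3+2+1 = 6.
Year 1: $28,542 × 3/6 = $14,271. Book value $22,471.
Year 2: $28,542 × 2/6 = $9,514. Book value $12,957.

$12,957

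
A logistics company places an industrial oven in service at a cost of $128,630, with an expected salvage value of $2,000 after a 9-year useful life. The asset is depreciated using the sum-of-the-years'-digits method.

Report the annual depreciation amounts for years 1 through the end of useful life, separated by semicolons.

Depreciable base = $128,630 − $2,000 = $126,630.
Sum of the years' digits = 9+8+7+6+5+4+3+2+1 = 45.
Year 1: $126,630 × 9/45 = $25,326. Book value $103,304.
Year 2: $126,630 × 8/45 = $22,512. Book value $80,792.
Year 3: $126,630 × 7/45 = $19,698. Book value $61,094.
Year 4: $126,630 × 6/45 = $16,884. Book value $44,210.
Year 5: $126,630 × 5/45 = $14,070. Book value $30,140.
Year 6: $126,630 × 4/45 = $11,256. Book value $18,884.
Year 7: $126,630 × 3/45 = $8,442. Book value $10,442.
Year 8: $126,630 × 2/45 = $5,628. Book value $4,814.
Year 9: $126,630 × 1/45 = $2,814. Book value $2,000.

$25,326; $22,512; $19,698; $16,884; $14,070; $11,256; $8,442; $5,628; $2,814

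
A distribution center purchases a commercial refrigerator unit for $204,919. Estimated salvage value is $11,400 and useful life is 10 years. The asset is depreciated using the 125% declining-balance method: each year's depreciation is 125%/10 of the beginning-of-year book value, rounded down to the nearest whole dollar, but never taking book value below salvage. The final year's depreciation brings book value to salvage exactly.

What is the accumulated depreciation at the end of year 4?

Depreciable base = $204,919 − $11,400 = $193,519.
Year 1: ⌊$204,919 × 125%/10⌋ = $25,614. Book value $179,305.
Year 2: ⌊$179,305 × 125%/10⌋ = $22,413. Book value $156,892.
Year 3: ⌊$156,892 × 125%/10⌋ = $19,611. Book value $137,281.
Year 4: ⌊$137,281 × 125%/10⌋ = $17,160. Book value $120,121.
Accumulated through year 4 = $204,919 − $120,121 = $84,798.

$84,798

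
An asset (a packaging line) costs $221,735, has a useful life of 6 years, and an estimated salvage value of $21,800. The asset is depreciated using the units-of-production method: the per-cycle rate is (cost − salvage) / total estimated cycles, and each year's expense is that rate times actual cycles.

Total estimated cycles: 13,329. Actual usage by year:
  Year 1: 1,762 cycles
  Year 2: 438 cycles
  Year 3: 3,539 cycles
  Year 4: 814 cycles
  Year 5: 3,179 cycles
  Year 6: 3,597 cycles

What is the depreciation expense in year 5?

$47,685

Depreciable base = $221,735 − $21,800 = $199,935.
Rate = $199,935 / 13,329 cycles = $15 per cycle.
Year 1: 1,762 × $15 = $26,430. Book value $195,305.
Year 2: 438 × $15 = $6,570. Book value $188,735.
Year 3: 3,539 × $15 = $53,085. Book value $135,650.
Year 4: 814 × $15 = $12,210. Book value $123,440.
Year 5: 3,179 × $15 = $47,685. Book value $75,755.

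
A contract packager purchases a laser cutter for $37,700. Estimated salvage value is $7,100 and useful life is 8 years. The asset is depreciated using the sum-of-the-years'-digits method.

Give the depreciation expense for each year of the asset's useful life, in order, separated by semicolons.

$6,800; $5,950; $5,100; $4,250; $3,400; $2,550; $1,700; $850

Depreciable base = $37,700 − $7,100 = $30,600.
Sum of the years' digits = 8+7+6+5+4+3+2+1 = 36.
Year 1: $30,600 × 8/36 = $6,800. Book value $30,900.
Year 2: $30,600 × 7/36 = $5,950. Book value $24,950.
Year 3: $30,600 × 6/36 = $5,100. Book value $19,850.
Year 4: $30,600 × 5/36 = $4,250. Book value $15,600.
Year 5: $30,600 × 4/36 = $3,400. Book value $12,200.
Year 6: $30,600 × 3/36 = $2,550. Book value $9,650.
Year 7: $30,600 × 2/36 = $1,700. Book value $7,950.
Year 8: $30,600 × 1/36 = $850. Book value $7,100.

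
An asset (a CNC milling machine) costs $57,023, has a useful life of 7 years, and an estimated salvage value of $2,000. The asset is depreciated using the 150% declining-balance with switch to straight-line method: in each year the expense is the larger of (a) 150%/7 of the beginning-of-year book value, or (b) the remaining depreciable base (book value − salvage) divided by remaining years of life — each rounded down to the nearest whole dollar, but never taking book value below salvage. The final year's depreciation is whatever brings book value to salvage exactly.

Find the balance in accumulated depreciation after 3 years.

Depreciable base = $57,023 − $2,000 = $55,023.
Year 1: DB = ⌊$57,023 × 150%/7⌋ = $12,219; SL = ⌊$55,023/7⌋ = $7,860 → take DB $12,219. Book value $44,804.
Year 2: DB = ⌊$44,804 × 150%/7⌋ = $9,600; SL = ⌊$42,804/6⌋ = $7,134 → take DB $9,600. Book value $35,204.
Year 3: DB = ⌊$35,204 × 150%/7⌋ = $7,543; SL = ⌊$33,204/5⌋ = $6,640 → take DB $7,543. Book value $27,661.
Accumulated through year 3 = $57,023 − $27,661 = $29,362.

$29,362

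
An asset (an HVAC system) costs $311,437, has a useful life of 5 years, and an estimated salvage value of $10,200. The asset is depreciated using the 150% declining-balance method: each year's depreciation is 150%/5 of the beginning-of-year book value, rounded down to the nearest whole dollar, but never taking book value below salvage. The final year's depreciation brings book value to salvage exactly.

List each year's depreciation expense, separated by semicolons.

$93,431; $65,401; $45,781; $32,047; $64,577

Depreciable base = $311,437 − $10,200 = $301,237.
Year 1: ⌊$311,437 × 150%/5⌋ = $93,431. Book value $218,006.
Year 2: ⌊$218,006 × 150%/5⌋ = $65,401. Book value $152,605.
Year 3: ⌊$152,605 × 150%/5⌋ = $45,781. Book value $106,824.
Year 4: ⌊$106,824 × 150%/5⌋ = $32,047. Book value $74,777.
Year 5 (final): $74,777 − $10,200 = $64,577. Book value $10,200.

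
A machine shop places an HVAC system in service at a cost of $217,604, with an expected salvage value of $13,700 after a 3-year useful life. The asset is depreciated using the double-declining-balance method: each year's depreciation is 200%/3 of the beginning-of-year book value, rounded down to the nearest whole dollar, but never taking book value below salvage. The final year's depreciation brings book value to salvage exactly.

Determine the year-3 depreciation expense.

$10,479

Depreciable base = $217,604 − $13,700 = $203,904.
Year 1: ⌊$217,604 × 200%/3⌋ = $145,069. Book value $72,535.
Year 2: ⌊$72,535 × 200%/3⌋ = $48,356. Book value $24,179.
Year 3 (final): $24,179 − $13,700 = $10,479. Book value $13,700.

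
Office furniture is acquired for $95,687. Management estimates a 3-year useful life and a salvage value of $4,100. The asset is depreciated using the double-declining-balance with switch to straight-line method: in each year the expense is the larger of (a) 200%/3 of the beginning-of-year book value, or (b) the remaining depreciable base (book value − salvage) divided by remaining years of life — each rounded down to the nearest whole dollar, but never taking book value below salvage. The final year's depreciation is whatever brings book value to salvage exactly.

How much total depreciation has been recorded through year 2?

$85,055

Depreciable base = $95,687 − $4,100 = $91,587.
Year 1: DB = ⌊$95,687 × 200%/3⌋ = $63,791; SL = ⌊$91,587/3⌋ = $30,529 → take DB $63,791. Book value $31,896.
Year 2: DB = ⌊$31,896 × 200%/3⌋ = $21,264; SL = ⌊$27,796/2⌋ = $13,898 → take DB $21,264. Book value $10,632.
Accumulated through year 2 = $95,687 − $10,632 = $85,055.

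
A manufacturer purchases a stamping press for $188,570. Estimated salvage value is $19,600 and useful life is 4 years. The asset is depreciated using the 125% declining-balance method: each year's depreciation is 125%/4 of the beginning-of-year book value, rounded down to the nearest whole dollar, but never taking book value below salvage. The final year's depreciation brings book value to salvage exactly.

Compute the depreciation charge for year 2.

Depreciable base = $188,570 − $19,600 = $168,970.
Year 1: ⌊$188,570 × 125%/4⌋ = $58,928. Book value $129,642.
Year 2: ⌊$129,642 × 125%/4⌋ = $40,513. Book value $89,129.

$40,513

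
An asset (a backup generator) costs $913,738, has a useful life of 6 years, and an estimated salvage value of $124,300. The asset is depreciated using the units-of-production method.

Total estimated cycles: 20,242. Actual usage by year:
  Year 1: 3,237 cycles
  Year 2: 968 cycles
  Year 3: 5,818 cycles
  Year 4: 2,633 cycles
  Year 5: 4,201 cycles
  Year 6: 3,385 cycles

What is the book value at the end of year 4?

$420,154

Depreciable base = $913,738 − $124,300 = $789,438.
Rate = $789,438 / 20,242 cycles = $39 per cycle.
Year 1: 3,237 × $39 = $126,243. Book value $787,495.
Year 2: 968 × $39 = $37,752. Book value $749,743.
Year 3: 5,818 × $39 = $226,902. Book value $522,841.
Year 4: 2,633 × $39 = $102,687. Book value $420,154.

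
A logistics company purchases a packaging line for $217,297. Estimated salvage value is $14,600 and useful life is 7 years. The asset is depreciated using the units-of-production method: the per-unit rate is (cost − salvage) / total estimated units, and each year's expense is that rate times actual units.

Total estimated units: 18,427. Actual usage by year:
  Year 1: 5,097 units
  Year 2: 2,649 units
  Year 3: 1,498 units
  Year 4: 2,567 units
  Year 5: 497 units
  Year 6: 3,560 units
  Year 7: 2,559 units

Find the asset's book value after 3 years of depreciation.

Depreciable base = $217,297 − $14,600 = $202,697.
Rate = $202,697 / 18,427 units = $11 per unit.
Year 1: 5,097 × $11 = $56,067. Book value $161,230.
Year 2: 2,649 × $11 = $29,139. Book value $132,091.
Year 3: 1,498 × $11 = $16,478. Book value $115,613.

$115,613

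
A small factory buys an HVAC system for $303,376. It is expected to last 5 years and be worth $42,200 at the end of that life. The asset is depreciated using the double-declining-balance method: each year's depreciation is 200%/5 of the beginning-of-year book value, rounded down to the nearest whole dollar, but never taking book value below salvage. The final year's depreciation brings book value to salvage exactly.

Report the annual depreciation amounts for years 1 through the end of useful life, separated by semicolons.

Depreciable base = $303,376 − $42,200 = $261,176.
Year 1: ⌊$303,376 × 200%/5⌋ = $121,350. Book value $182,026.
Year 2: ⌊$182,026 × 200%/5⌋ = $72,810. Book value $109,216.
Year 3: ⌊$109,216 × 200%/5⌋ = $43,686. Book value $65,530.
Year 4: ⌊$65,530 × 200%/5⌋ = $26,212, capped at $23,330. Book value $42,200.
Year 5 (final): $42,200 − $42,200 = $0. Book value $42,200.

$121,350; $72,810; $43,686; $23,330; $0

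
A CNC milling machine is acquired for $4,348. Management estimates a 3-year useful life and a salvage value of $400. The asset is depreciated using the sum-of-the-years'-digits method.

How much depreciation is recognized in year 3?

Depreciable base = $4,348 − $400 = $3,948.
Sum of the years' digits = 3+2+1 = 6.
Year 1: $3,948 × 3/6 = $1,974. Book value $2,374.
Year 2: $3,948 × 2/6 = $1,316. Book value $1,058.
Year 3: $3,948 × 1/6 = $658. Book value $400.

$658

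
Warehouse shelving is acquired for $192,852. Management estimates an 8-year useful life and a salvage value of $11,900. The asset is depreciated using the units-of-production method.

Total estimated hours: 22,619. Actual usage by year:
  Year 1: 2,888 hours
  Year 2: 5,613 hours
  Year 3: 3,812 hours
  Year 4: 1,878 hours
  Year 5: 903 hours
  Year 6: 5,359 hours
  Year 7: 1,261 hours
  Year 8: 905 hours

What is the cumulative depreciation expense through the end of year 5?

$120,752

Depreciable base = $192,852 − $11,900 = $180,952.
Rate = $180,952 / 22,619 hours = $8 per hour.
Year 1: 2,888 × $8 = $23,104. Book value $169,748.
Year 2: 5,613 × $8 = $44,904. Book value $124,844.
Year 3: 3,812 × $8 = $30,496. Book value $94,348.
Year 4: 1,878 × $8 = $15,024. Book value $79,324.
Year 5: 903 × $8 = $7,224. Book value $72,100.
Accumulated through year 5 = $192,852 − $72,100 = $120,752.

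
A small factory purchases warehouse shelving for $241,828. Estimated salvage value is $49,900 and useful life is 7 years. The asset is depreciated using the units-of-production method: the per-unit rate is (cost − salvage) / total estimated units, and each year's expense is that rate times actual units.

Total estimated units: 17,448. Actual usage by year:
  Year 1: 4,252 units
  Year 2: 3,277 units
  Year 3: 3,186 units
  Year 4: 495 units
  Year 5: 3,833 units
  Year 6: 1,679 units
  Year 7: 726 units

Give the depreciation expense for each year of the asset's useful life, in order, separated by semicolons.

Depreciable base = $241,828 − $49,900 = $191,928.
Rate = $191,928 / 17,448 units = $11 per unit.
Year 1: 4,252 × $11 = $46,772. Book value $195,056.
Year 2: 3,277 × $11 = $36,047. Book value $159,009.
Year 3: 3,186 × $11 = $35,046. Book value $123,963.
Year 4: 495 × $11 = $5,445. Book value $118,518.
Year 5: 3,833 × $11 = $42,163. Book value $76,355.
Year 6: 1,679 × $11 = $18,469. Book value $57,886.
Year 7: 726 × $11 = $7,986. Book value $49,900.

$46,772; $36,047; $35,046; $5,445; $42,163; $18,469; $7,986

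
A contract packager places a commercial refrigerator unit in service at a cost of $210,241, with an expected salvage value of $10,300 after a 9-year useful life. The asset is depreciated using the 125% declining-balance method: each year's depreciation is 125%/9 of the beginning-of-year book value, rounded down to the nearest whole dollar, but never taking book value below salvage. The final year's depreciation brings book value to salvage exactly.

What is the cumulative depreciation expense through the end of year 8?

$146,678

Depreciable base = $210,241 − $10,300 = $199,941.
Year 1: ⌊$210,241 × 125%/9⌋ = $29,200. Book value $181,041.
Year 2: ⌊$181,041 × 125%/9⌋ = $25,144. Book value $155,897.
Year 3: ⌊$155,897 × 125%/9⌋ = $21,652. Book value $134,245.
Year 4: ⌊$134,245 × 125%/9⌋ = $18,645. Book value $115,600.
Year 5: ⌊$115,600 × 125%/9⌋ = $16,055. Book value $99,545.
Year 6: ⌊$99,545 × 125%/9⌋ = $13,825. Book value $85,720.
Year 7: ⌊$85,720 × 125%/9⌋ = $11,905. Book value $73,815.
Year 8: ⌊$73,815 × 125%/9⌋ = $10,252. Book value $63,563.
Accumulated through year 8 = $210,241 − $63,563 = $146,678.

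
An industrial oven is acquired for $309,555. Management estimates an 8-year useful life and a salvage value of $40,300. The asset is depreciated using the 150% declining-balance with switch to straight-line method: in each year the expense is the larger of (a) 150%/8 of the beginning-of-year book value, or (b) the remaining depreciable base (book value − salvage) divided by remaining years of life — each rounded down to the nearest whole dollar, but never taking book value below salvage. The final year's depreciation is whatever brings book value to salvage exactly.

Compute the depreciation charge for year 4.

Depreciable base = $309,555 − $40,300 = $269,255.
Year 1: DB = ⌊$309,555 × 150%/8⌋ = $58,041; SL = ⌊$269,255/8⌋ = $33,656 → take DB $58,041. Book value $251,514.
Year 2: DB = ⌊$251,514 × 150%/8⌋ = $47,158; SL = ⌊$211,214/7⌋ = $30,173 → take DB $47,158. Book value $204,356.
Year 3: DB = ⌊$204,356 × 150%/8⌋ = $38,316; SL = ⌊$164,056/6⌋ = $27,342 → take DB $38,316. Book value $166,040.
Year 4: DB = ⌊$166,040 × 150%/8⌋ = $31,132; SL = ⌊$125,740/5⌋ = $25,148 → take DB $31,132. Book value $134,908.

$31,132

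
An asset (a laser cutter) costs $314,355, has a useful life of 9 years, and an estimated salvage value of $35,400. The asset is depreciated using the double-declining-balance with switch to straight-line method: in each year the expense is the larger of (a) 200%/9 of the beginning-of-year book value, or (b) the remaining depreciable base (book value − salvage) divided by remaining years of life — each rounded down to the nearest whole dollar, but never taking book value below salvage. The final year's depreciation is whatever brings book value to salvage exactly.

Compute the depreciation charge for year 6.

Depreciable base = $314,355 − $35,400 = $278,955.
Year 1: DB = ⌊$314,355 × 200%/9⌋ = $69,856; SL = ⌊$278,955/9⌋ = $30,995 → take DB $69,856. Book value $244,499.
Year 2: DB = ⌊$244,499 × 200%/9⌋ = $54,333; SL = ⌊$209,099/8⌋ = $26,137 → take DB $54,333. Book value $190,166.
Year 3: DB = ⌊$190,166 × 200%/9⌋ = $42,259; SL = ⌊$154,766/7⌋ = $22,109 → take DB $42,259. Book value $147,907.
Year 4: DB = ⌊$147,907 × 200%/9⌋ = $32,868; SL = ⌊$112,507/6⌋ = $18,751 → take DB $32,868. Book value $115,039.
Year 5: DB = ⌊$115,039 × 200%/9⌋ = $25,564; SL = ⌊$79,639/5⌋ = $15,927 → take DB $25,564. Book value $89,475.
Year 6: DB = ⌊$89,475 × 200%/9⌋ = $19,883; SL = ⌊$54,075/4⌋ = $13,518 → take DB $19,883. Book value $69,592.

$19,883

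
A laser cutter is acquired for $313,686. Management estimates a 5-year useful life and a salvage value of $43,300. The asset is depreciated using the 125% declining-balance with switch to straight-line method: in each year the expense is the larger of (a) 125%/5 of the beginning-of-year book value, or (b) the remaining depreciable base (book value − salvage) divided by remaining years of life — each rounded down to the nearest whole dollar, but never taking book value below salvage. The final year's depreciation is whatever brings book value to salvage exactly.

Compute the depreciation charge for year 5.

Depreciable base = $313,686 − $43,300 = $270,386.
Year 1: DB = ⌊$313,686 × 125%/5⌋ = $78,421; SL = ⌊$270,386/5⌋ = $54,077 → take DB $78,421. Book value $235,265.
Year 2: DB = ⌊$235,265 × 125%/5⌋ = $58,816; SL = ⌊$191,965/4⌋ = $47,991 → take DB $58,816. Book value $176,449.
Year 3: DB = ⌊$176,449 × 125%/5⌋ = $44,112; SL = ⌊$133,149/3⌋ = $44,383 → take SL $44,383. Book value $132,066.
Year 4: DB = ⌊$132,066 × 125%/5⌋ = $33,016; SL = ⌊$88,766/2⌋ = $44,383 → take SL $44,383. Book value $87,683.
Year 5 (final): $87,683 − $43,300 = $44,383. Book value $43,300.

$44,383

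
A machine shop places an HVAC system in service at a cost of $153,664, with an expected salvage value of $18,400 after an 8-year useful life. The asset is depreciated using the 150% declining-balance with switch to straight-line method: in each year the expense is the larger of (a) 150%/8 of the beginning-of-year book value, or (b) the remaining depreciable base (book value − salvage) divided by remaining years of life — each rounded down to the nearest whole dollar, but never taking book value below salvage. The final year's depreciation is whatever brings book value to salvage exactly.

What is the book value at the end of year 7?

Depreciable base = $153,664 − $18,400 = $135,264.
Year 1: DB = ⌊$153,664 × 150%/8⌋ = $28,812; SL = ⌊$135,264/8⌋ = $16,908 → take DB $28,812. Book value $124,852.
Year 2: DB = ⌊$124,852 × 150%/8⌋ = $23,409; SL = ⌊$106,452/7⌋ = $15,207 → take DB $23,409. Book value $101,443.
Year 3: DB = ⌊$101,443 × 150%/8⌋ = $19,020; SL = ⌊$83,043/6⌋ = $13,840 → take DB $19,020. Book value $82,423.
Year 4: DB = ⌊$82,423 × 150%/8⌋ = $15,454; SL = ⌊$64,023/5⌋ = $12,804 → take DB $15,454. Book value $66,969.
Year 5: DB = ⌊$66,969 × 150%/8⌋ = $12,556; SL = ⌊$48,569/4⌋ = $12,142 → take DB $12,556. Book value $54,413.
Year 6: DB = ⌊$54,413 × 150%/8⌋ = $10,202; SL = ⌊$36,013/3⌋ = $12,004 → take SL $12,004. Book value $42,409.
Year 7: DB = ⌊$42,409 × 150%/8⌋ = $7,951; SL = ⌊$24,009/2⌋ = $12,004 → take SL $12,004. Book value $30,405.

$30,405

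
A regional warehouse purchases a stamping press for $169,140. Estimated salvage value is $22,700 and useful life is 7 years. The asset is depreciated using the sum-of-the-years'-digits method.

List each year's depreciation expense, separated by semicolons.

Depreciable base = $169,140 − $22,700 = $146,440.
Sum of the years' digits = 7+6+5+4+3+2+1 = 28.
Year 1: $146,440 × 7/28 = $36,610. Book value $132,530.
Year 2: $146,440 × 6/28 = $31,380. Book value $101,150.
Year 3: $146,440 × 5/28 = $26,150. Book value $75,000.
Year 4: $146,440 × 4/28 = $20,920. Book value $54,080.
Year 5: $146,440 × 3/28 = $15,690. Book value $38,390.
Year 6: $146,440 × 2/28 = $10,460. Book value $27,930.
Year 7: $146,440 × 1/28 = $5,230. Book value $22,700.

$36,610; $31,380; $26,150; $20,920; $15,690; $10,460; $5,230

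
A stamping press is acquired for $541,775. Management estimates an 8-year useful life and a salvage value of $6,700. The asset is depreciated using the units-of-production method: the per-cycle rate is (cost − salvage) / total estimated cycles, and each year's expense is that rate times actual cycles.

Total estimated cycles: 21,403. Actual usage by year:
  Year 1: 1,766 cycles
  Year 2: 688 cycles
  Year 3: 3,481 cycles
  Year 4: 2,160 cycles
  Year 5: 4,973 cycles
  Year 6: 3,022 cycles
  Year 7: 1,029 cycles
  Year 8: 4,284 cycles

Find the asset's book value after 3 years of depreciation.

Depreciable base = $541,775 − $6,700 = $535,075.
Rate = $535,075 / 21,403 cycles = $25 per cycle.
Year 1: 1,766 × $25 = $44,150. Book value $497,625.
Year 2: 688 × $25 = $17,200. Book value $480,425.
Year 3: 3,481 × $25 = $87,025. Book value $393,400.

$393,400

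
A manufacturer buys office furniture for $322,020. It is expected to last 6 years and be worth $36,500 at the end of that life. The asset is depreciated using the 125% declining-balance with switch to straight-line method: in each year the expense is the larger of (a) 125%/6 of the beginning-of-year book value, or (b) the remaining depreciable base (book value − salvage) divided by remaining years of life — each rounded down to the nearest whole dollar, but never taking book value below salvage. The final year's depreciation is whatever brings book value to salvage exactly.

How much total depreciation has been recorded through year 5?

$244,428

Depreciable base = $322,020 − $36,500 = $285,520.
Year 1: DB = ⌊$322,020 × 125%/6⌋ = $67,087; SL = ⌊$285,520/6⌋ = $47,586 → take DB $67,087. Book value $254,933.
Year 2: DB = ⌊$254,933 × 125%/6⌋ = $53,111; SL = ⌊$218,433/5⌋ = $43,686 → take DB $53,111. Book value $201,822.
Year 3: DB = ⌊$201,822 × 125%/6⌋ = $42,046; SL = ⌊$165,322/4⌋ = $41,330 → take DB $42,046. Book value $159,776.
Year 4: DB = ⌊$159,776 × 125%/6⌋ = $33,286; SL = ⌊$123,276/3⌋ = $41,092 → take SL $41,092. Book value $118,684.
Year 5: DB = ⌊$118,684 × 125%/6⌋ = $24,725; SL = ⌊$82,184/2⌋ = $41,092 → take SL $41,092. Book value $77,592.
Accumulated through year 5 = $322,020 − $77,592 = $244,428.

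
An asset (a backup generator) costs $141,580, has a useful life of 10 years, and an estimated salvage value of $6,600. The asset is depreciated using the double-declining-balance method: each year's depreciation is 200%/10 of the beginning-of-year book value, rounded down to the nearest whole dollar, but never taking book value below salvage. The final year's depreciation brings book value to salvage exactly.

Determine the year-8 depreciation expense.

$5,938

Depreciable base = $141,580 − $6,600 = $134,980.
Year 1: ⌊$141,580 × 200%/10⌋ = $28,316. Book value $113,264.
Year 2: ⌊$113,264 × 200%/10⌋ = $22,652. Book value $90,612.
Year 3: ⌊$90,612 × 200%/10⌋ = $18,122. Book value $72,490.
Year 4: ⌊$72,490 × 200%/10⌋ = $14,498. Book value $57,992.
Year 5: ⌊$57,992 × 200%/10⌋ = $11,598. Book value $46,394.
Year 6: ⌊$46,394 × 200%/10⌋ = $9,278. Book value $37,116.
Year 7: ⌊$37,116 × 200%/10⌋ = $7,423. Book value $29,693.
Year 8: ⌊$29,693 × 200%/10⌋ = $5,938. Book value $23,755.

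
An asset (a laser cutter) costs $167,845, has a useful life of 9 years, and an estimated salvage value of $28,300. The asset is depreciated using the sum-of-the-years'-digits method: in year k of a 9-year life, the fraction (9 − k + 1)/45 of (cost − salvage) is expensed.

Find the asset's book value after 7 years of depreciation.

Depreciable base = $167,845 − $28,300 = $139,545.
Sum of the years' digits = 9+8+7+6+5+4+3+2+1 = 45.
Year 1: $139,545 × 9/45 = $27,909. Book value $139,936.
Year 2: $139,545 × 8/45 = $24,808. Book value $115,128.
Year 3: $139,545 × 7/45 = $21,707. Book value $93,421.
Year 4: $139,545 × 6/45 = $18,606. Book value $74,815.
Year 5: $139,545 × 5/45 = $15,505. Book value $59,310.
Year 6: $139,545 × 4/45 = $12,404. Book value $46,906.
Year 7: $139,545 × 3/45 = $9,303. Book value $37,603.

$37,603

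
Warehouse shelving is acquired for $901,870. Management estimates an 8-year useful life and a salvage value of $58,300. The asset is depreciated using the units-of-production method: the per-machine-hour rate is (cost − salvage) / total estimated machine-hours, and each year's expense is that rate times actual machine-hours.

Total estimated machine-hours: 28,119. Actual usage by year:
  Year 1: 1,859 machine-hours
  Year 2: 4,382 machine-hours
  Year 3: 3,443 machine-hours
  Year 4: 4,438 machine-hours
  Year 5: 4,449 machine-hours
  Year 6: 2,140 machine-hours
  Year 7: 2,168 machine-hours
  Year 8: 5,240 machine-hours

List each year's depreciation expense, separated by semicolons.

Depreciable base = $901,870 − $58,300 = $843,570.
Rate = $843,570 / 28,119 machine-hours = $30 per machine-hour.
Year 1: 1,859 × $30 = $55,770. Book value $846,100.
Year 2: 4,382 × $30 = $131,460. Book value $714,640.
Year 3: 3,443 × $30 = $103,290. Book value $611,350.
Year 4: 4,438 × $30 = $133,140. Book value $478,210.
Year 5: 4,449 × $30 = $133,470. Book value $344,740.
Year 6: 2,140 × $30 = $64,200. Book value $280,540.
Year 7: 2,168 × $30 = $65,040. Book value $215,500.
Year 8: 5,240 × $30 = $157,200. Book value $58,300.

$55,770; $131,460; $103,290; $133,140; $133,470; $64,200; $65,040; $157,200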